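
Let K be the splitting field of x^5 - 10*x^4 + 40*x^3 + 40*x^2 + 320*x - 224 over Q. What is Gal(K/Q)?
The polynomial f is an irreducible quintic over Q, so G = Gal(f/Q) is a transitive subgroup of S_5: one of C_5 (5T1, order 5), D_5 (5T2, order 10), F_20 (5T3, order 20), A_5 (5T4, order 60) or S_5 (5T5, order 120). The discriminant of f is 8504347852800000, which is not a perfect square, so G is not contained in A_5. The transitive groups of degree 5 not contained in A_5 are: F_20 (5T3, order 20), S_5 (5T5, order 120). By Dedekind's theorem, for a prime p not dividing disc(f) the degrees of the irreducible factors of f mod p form the cycle type of an element of G. Factoring f modulo the 18 such primes p <= 73 (skipping 2, 3, 5, which divide the discriminant), each new pattern first appears at: mod 7: f = (x)(x^4 + 4x^3 + 5x^2 + 5x + 5), pattern 4+1; mod 11: f = (x^5 + x^4 + 7x^3 + 7x^2 + x + 7), pattern 5; mod 19: f = (x + 2)(x^2 + 2x + 17)(x^2 + 5x + 18), pattern 2+2+1; mod 41: f = (x + 14)(x + 17)(x + 23)(x + 27)(x + 32), pattern 1+1+1+1+1. No other pattern occurs in this range, so the set of observed cycle types is {4+1, 5, 2+2+1, 1+1+1+1+1}. The candidates containing elements of all these cycle types are F_20 (5T3) of order 20, S_5 (5T5) of order 120; the others are excluded. The observed types are precisely the cycle types that occur in F_20 (5T3). Each of the other remaining candidates has further cycle types, and by the Chebotarev density theorem the matching factorization patterns would occur for a proportion of primes equal to their share of the group: S_5 (5T5) additionally contains elements of type 3+2, 3+1+1, 2+1+1+1 (50 of its 120 elements, about 42% of primes). None of the 18 primes tested shows any such pattern (for each of these groups the chance of that is below 10^-4), which rules them out. Hence G = F_20 (5T3), of order 20.

5T3: F_20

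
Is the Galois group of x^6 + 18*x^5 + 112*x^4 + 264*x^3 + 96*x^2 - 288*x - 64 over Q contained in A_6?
The polynomial is irreducible of degree 6 over Q. Its discriminant is 870211913777152, which is not a perfect square. A Galois group lies in the alternating group exactly when the discriminant is a square in Q, so the Galois group (S_3) is not contained in A_6.

No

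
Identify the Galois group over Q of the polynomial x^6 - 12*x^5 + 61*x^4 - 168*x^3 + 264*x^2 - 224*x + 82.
The polynomial f is an irreducible sextic over Q, so G = Gal(f/Q) is one of the 16 transitive subgroups 6T1, ..., 6T16 of S_6. The discriminant of f is -1722368, which is not a perfect square, so G is not contained in A_6. The transitive groups of degree 6 not contained in A_6 are: C_6 (6T1, order 6), S_3 (6T2, order 6), D_6 (6T3, order 12), C_3 x S_3 (6T5, order 18), A_4 x C_2 (6T6, order 24), S_4 (6T8, order 24), S_3 x S_3 (6T9, order 36), S_4 x C_2 (6T11, order 48), (S_3 x S_3) : C_2 (6T13, order 72), PGL(2,5) (6T14, order 120), S_6 (6T16, order 720). By Dedekind's theorem, for a prime p not dividing disc(f) the degrees of the irreducible factors of f mod p form the cycle type of an element of G. Factoring f modulo the 29 such primes p <= 127 (skipping 2, 29, which divide the discriminant), each new pattern first appears at: mod 3: f = (x^3 + x^2 + 2)(x^3 + 2x^2 + 2x + 2), pattern 3+3; mod 5: f = (x^6 + 3x^5 + x^4 + 2x^3 + 4x^2 + x + 2), pattern 6; mod 7: f = (x + 1)(x + 2)(x^4 + 6x^3 + 6x^2 + 5x + 6), pattern 4+1+1; mod 17: f = (x + 3)(x + 10)(x^2 + 11x + 6)(x^2 + 15x + 15), pattern 2+2+1+1; mod 23: f = (x^2 + 6x + 21)(x^2 + 9x + 15)(x^2 + 19x + 8), pattern 2+2+2; mod 67: f = (x^2 + 63x + 18)(x^4 + 59x^3 + 11x^2 + 20x + 12), pattern 4+2; mod 127: f = (x + 38)(x + 58)(x + 65)(x + 85)(x^2 + 123x + 125), pattern 2+1+1+1+1. No other pattern occurs in this range, so the set of observed cycle types is {3+3, 6, 4+1+1, 2+2+1+1, 2+2+2, 4+2, 2+1+1+1+1}. The candidates containing elements of all these cycle types are S_4 x C_2 (6T11) of order 48, S_6 (6T16) of order 720; the others are excluded. The observed types are precisely the cycle types that occur in S_4 x C_2 (6T11) (apart from the identity). Each of the other remaining candidates has further cycle types, and by the Chebotarev density theorem the matching factorization patterns would occur for a proportion of primes equal to their share of the group: S_6 (6T16) additionally contains elements of type 5+1, 3+2+1, 3+1+1+1 (304 of its 720 elements, about 42% of primes). None of the 29 primes tested shows any such pattern (for each of these groups the chance of that is below 10^-4), which rules them out. Hence G = S_4 x C_2 (6T11), of order 48.

6T11: S_4 x C_2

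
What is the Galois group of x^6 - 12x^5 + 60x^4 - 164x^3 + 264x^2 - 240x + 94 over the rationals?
The polynomial f is an irreducible sextic over Q, so G = Gal(f/Q) is one of the 16 transitive subgroups 6T1, ..., 6T16 of S_6. The discriminant of f is 40310784, which is not a perfect square, so G is not contained in A_6. The transitive groups of degree 6 not contained in A_6 are: C_6 (6T1, order 6), S_3 (6T2, order 6), D_6 (6T3, order 12), C_3 x S_3 (6T5, order 18), A_4 x C_2 (6T6, order 24), S_4 (6T8, order 24), S_3 x S_3 (6T9, order 36), S_4 x C_2 (6T11, order 48), (S_3 x S_3) : C_2 (6T13, order 72), PGL(2,5) (6T14, order 120), S_6 (6T16, order 720). By Dedekind's theorem, for a prime p not dividing disc(f) the degrees of the irreducible factors of f mod p form the cycle type of an element of G. Factoring f modulo the 14 such primes p <= 53 (skipping 2, 3, which divide the discriminant), each new pattern first appears at: mod 5: f = (x + 1)(x + 2)(x^2 + 2x + 3)(x^2 + 3x + 4), pattern 2+2+1+1; mod 7: f = (x^6 + 2x^5 + 4x^4 + 4x^3 + 5x^2 + 5x + 3), pattern 6; mod 19: f = (x + 8)(x + 11)(x + 13)(x^3 + 13x^2 + 12x + 14), pattern 3+1+1+1; mod 31: f = (x^2 + 8x + 4)(x^2 + 17x + 20)(x^2 + 25x + 19), pattern 2+2+2; mod 43: f = (x^3 + 37x^2 + 12x + 26)(x^3 + 37x^2 + 12x + 40), pattern 3+3. No other pattern occurs in this range, so the set of observed cycle types is {2+2+1+1, 6, 3+1+1+1, 2+2+2, 3+3}. The candidates containing elements of all these cycle types are S_3 x S_3 (6T9) of order 36, (S_3 x S_3) : C_2 (6T13) of order 72, S_6 (6T16) of order 720; the others are excluded. The observed types are precisely the cycle types that occur in S_3 x S_3 (6T9) (apart from the identity). Each of the other remaining candidates has further cycle types, and by the Chebotarev density theorem the matching factorization patterns would occur for a proportion of primes equal to their share of the group: (S_3 x S_3) : C_2 (6T13) additionally contains elements of type 4+2, 3+2+1, 2+1+1+1+1 (36 of its 72 elements, about 50% of primes); S_6 (6T16) additionally contains elements of type 5+1, 4+2, 4+1+1, 3+2+1, 2+1+1+1+1 (459 of its 720 elements, about 64% of primes). None of the 14 primes tested shows any such pattern (for each of these groups the chance of that is below 10^-4), which rules them out. Hence G = S_3 x S_3 (6T9), of order 36.

S_3 x S_3 (also written G36-)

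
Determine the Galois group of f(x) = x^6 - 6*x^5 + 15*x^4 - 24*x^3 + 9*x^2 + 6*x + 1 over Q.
The polynomial f is an irreducible sextic over Q, so G = Gal(f/Q) is one of the 16 transitive subgroups 6T1, ..., 6T16 of S_6. The discriminant of f is 4516300800, which is not a perfect square, so G is not contained in A_6. The transitive groups of degree 6 not contained in A_6 are: C_6 (6T1, order 6), S_3 (6T2, order 6), D_6 (6T3, order 12), C_3 x S_3 (6T5, order 18), A_4 x C_2 (6T6, order 24), S_4 (6T8, order 24), S_3 x S_3 (6T9, order 36), S_4 x C_2 (6T11, order 48), (S_3 x S_3) : C_2 (6T13, order 72), PGL(2,5) (6T14, order 120), S_6 (6T16, order 720). By Dedekind's theorem, for a prime p not dividing disc(f) the degrees of the irreducible factors of f mod p form the cycle type of an element of G. Factoring f modulo the 79 such primes p <= 431 (skipping 2, 3, 5, 11, which divide the discriminant), each new pattern first appears at: mod 7: f = (x^3 + 4x^2 + x + 3)(x^3 + 4x^2 + 5x + 5), pattern 3+3; mod 13: f = (x^6 + 7x^5 + 2x^4 + 2x^3 + 9x^2 + 6x + 1), pattern 6; mod 17: f = (x + 3)(x + 13)(x^2 + x + 8)(x^2 + 11x + 3), pattern 2+2+1+1; mod 29: f = (x^2 + 4x + 7)(x^2 + 21x + 28)(x^2 + 27x + 4), pattern 2+2+2; mod 31: f = (x + 2)(x + 13)(x + 22)(x + 24)(x + 28)(x + 29), pattern 1+1+1+1+1+1. No other pattern occurs in this range, so the set of observed cycle types is {3+3, 6, 2+2+1+1, 2+2+2, 1+1+1+1+1+1}. The candidates containing elements of all these cycle types are D_6 (6T3) of order 12, A_4 x C_2 (6T6) of order 24, S_3 x S_3 (6T9) of order 36, S_4 x C_2 (6T11) of order 48, (S_3 x S_3) : C_2 (6T13) of order 72, PGL(2,5) (6T14) of order 120, S_6 (6T16) of order 720; the others are excluded. The observed types are precisely the cycle types that occur in D_6 (6T3). Each of the other remaining candidates has further cycle types, and by the Chebotarev density theorem the matching factorization patterns would occur for a proportion of primes equal to their share of the group: A_4 x C_2 (6T6) additionally contains elements of type 2+1+1+1+1 (3 of its 24 elements, about 12% of primes); S_3 x S_3 (6T9) additionally contains elements of type 3+1+1+1 (4 of its 36 elements, about 11% of primes); S_4 x C_2 (6T11) additionally contains elements of type 4+2, 4+1+1, 2+1+1+1+1 (15 of its 48 elements, about 31% of primes); (S_3 x S_3) : C_2 (6T13) additionally contains elements of type 4+2, 3+2+1, 3+1+1+1, 2+1+1+1+1 (40 of its 72 elements, about 56% of primes); PGL(2,5) (6T14) additionally contains elements of type 5+1, 4+1+1 (54 of its 120 elements, about 45% of primes); S_6 (6T16) additionally contains elements of type 5+1, 4+2, 4+1+1, 3+2+1, 3+1+1+1, 2+1+1+1+1 (499 of its 720 elements, about 69% of primes). None of the 79 primes tested shows any such pattern (for each of these groups the chance of that is below 10^-4), which rules them out. Hence G = D_6 (6T3), of order 12.

6T3: D_6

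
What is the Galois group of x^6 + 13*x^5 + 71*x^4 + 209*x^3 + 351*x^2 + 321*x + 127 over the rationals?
The polynomial f is an irreducible sextic over Q, so G = Gal(f/Q) is one of the 16 transitive subgroups 6T1, ..., 6T16 of S_6. The discriminant of f is -16807, which is not a perfect square, so G is not contained in A_6. The transitive groups of degree 6 not contained in A_6 are: C_6 (6T1, order 6), S_3 (6T2, order 6), D_6 (6T3, order 12), C_3 x S_3 (6T5, order 18), A_4 x C_2 (6T6, order 24), S_4 (6T8, order 24), S_3 x S_3 (6T9, order 36), S_4 x C_2 (6T11, order 48), (S_3 x S_3) : C_2 (6T13, order 72), PGL(2,5) (6T14, order 120), S_6 (6T16, order 720). By Dedekind's theorem, for a prime p not dividing disc(f) the degrees of the irreducible factors of f mod p form the cycle type of an element of G. Factoring f modulo the 37 such primes p <= 163 (skipping 7, which divides the discriminant), each new pattern first appears at: mod 2: f = (x^3 + x + 1)(x^3 + x^2 + 1), pattern 3+3; mod 3: f = (x^6 + x^5 + 2x^4 + 2x^3 + 1), pattern 6; mod 13: f = (x^2 + 7x + 11)(x^2 + 9x + 2)(x^2 + 10x + 4), pattern 2+2+2; mod 29: f = (x + 6)(x + 7)(x + 8)(x + 11)(x + 15)(x + 24), pattern 1+1+1+1+1+1. No other pattern occurs in this range, so the set of observed cycle types is {3+3, 6, 2+2+2, 1+1+1+1+1+1}. The candidates containing elements of all these cycle types are C_6 (6T1) of order 6, D_6 (6T3) of order 12, C_3 x S_3 (6T5) of order 18, A_4 x C_2 (6T6) of order 24, S_3 x S_3 (6T9) of order 36, S_4 x C_2 (6T11) of order 48, (S_3 x S_3) : C_2 (6T13) of order 72, PGL(2,5) (6T14) of order 120, S_6 (6T16) of order 720; the others are excluded. The observed types are precisely the cycle types that occur in C_6 (6T1). Each of the other remaining candidates has further cycle types, and by the Chebotarev density theorem the matching factorization patterns would occur for a proportion of primes equal to their share of the group: D_6 (6T3) additionally contains elements of type 2+2+1+1 (3 of its 12 elements, about 25% of primes); C_3 x S_3 (6T5) additionally contains elements of type 3+1+1+1 (4 of its 18 elements, about 22% of primes); A_4 x C_2 (6T6) additionally contains elements of type 2+2+1+1, 2+1+1+1+1 (6 of its 24 elements, about 25% of primes); S_3 x S_3 (6T9) additionally contains elements of type 3+1+1+1, 2+2+1+1 (13 of its 36 elements, about 36% of primes); S_4 x C_2 (6T11) additionally contains elements of type 4+2, 4+1+1, 2+2+1+1, 2+1+1+1+1 (24 of its 48 elements, about 50% of primes); (S_3 x S_3) : C_2 (6T13) additionally contains elements of type 4+2, 3+2+1, 3+1+1+1, 2+2+1+1, 2+1+1+1+1 (49 of its 72 elements, about 68% of primes); PGL(2,5) (6T14) additionally contains elements of type 5+1, 4+1+1, 2+2+1+1 (69 of its 120 elements, about 58% of primes); S_6 (6T16) additionally contains elements of type 5+1, 4+2, 4+1+1, 3+2+1, 3+1+1+1, 2+2+1+1, 2+1+1+1+1 (544 of its 720 elements, about 76% of primes). None of the 37 primes tested shows any such pattern (for each of these groups the chance of that is below 10^-4), which rules them out. Hence G = C_6 (6T1), of order 6.

C_6 (order 6)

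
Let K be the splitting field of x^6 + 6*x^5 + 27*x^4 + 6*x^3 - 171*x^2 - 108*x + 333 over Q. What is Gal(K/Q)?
The polynomial f is an irreducible sextic over Q, so G = Gal(f/Q) is one of the 16 transitive subgroups 6T1, ..., 6T16 of S_6. The discriminant of f is 407330802770688, which is not a perfect square, so G is not contained in A_6. The transitive groups of degree 6 not contained in A_6 are: C_6 (6T1, order 6), S_3 (6T2, order 6), D_6 (6T3, order 12), C_3 x S_3 (6T5, order 18), A_4 x C_2 (6T6, order 24), S_4 (6T8, order 24), S_3 x S_3 (6T9, order 36), S_4 x C_2 (6T11, order 48), (S_3 x S_3) : C_2 (6T13, order 72), PGL(2,5) (6T14, order 120), S_6 (6T16, order 720). By Dedekind's theorem, for a prime p not dividing disc(f) the degrees of the irreducible factors of f mod p form the cycle type of an element of G. Factoring f modulo the 22 such primes p <= 97 (skipping 2, 3, 37, which divide the discriminant), each new pattern first appears at: mod 5: f = (x^6 + x^5 + 2x^4 + x^3 + 4x^2 + 2x + 3), pattern 6; mod 11: f = (x + 1)(x + 2)(x^2 + x + 4)(x^2 + 2x + 10), pattern 2+2+1+1; mod 13: f = (x + 1)(x + 4)(x + 11)(x^3 + 3x^2 + 11x + 12), pattern 3+1+1+1; mod 31: f = (x^2 + 14x + 23)(x^2 + 24x + 7)(x^2 + 30x + 9), pattern 2+2+2; mod 97: f = (x^3 + 3x^2 + 46x + 66)(x^3 + 3x^2 + 69x + 80), pattern 3+3. No other pattern occurs in this range, so the set of observed cycle types is {6, 2+2+1+1, 3+1+1+1, 2+2+2, 3+3}. The candidates containing elements of all these cycle types are S_3 x S_3 (6T9) of order 36, (S_3 x S_3) : C_2 (6T13) of order 72, S_6 (6T16) of order 720; the others are excluded. The observed types are precisely the cycle types that occur in S_3 x S_3 (6T9) (apart from the identity). Each of the other remaining candidates has further cycle types, and by the Chebotarev density theorem the matching factorization patterns would occur for a proportion of primes equal to their share of the group: (S_3 x S_3) : C_2 (6T13) additionally contains elements of type 4+2, 3+2+1, 2+1+1+1+1 (36 of its 72 elements, about 50% of primes); S_6 (6T16) additionally contains elements of type 5+1, 4+2, 4+1+1, 3+2+1, 2+1+1+1+1 (459 of its 720 elements, about 64% of primes). None of the 22 primes tested shows any such pattern (for each of these groups the chance of that is below 10^-4), which rules them out. Hence G = S_3 x S_3 (6T9), of order 36.

S_3 x S_3, the direct product S_3 x S_3 in its degree-6 action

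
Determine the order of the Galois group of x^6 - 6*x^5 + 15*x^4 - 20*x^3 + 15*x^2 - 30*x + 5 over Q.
360

The degree of the splitting field over Q equals the order of the Galois group, so first determine the group. The polynomial f is an irreducible sextic over Q, so G = Gal(f/Q) is one of the 16 transitive subgroups 6T1, ..., 6T16 of S_6. The discriminant of f is 746496000000 = 864000^2, a perfect square, so G is contained in A_6. The transitive groups of degree 6 contained in A_6 are: A_4 (6T4, order 12), S_4 (6T7, order 24), (C_3 x C_3) : C_4 (6T10, order 36), PSL(2,5) (6T12, order 60), A_6 (6T15, order 360). By Dedekind's theorem, for a prime p not dividing disc(f) the degrees of the irreducible factors of f mod p form the cycle type of an element of G. Factoring f modulo the 6 such primes p <= 23 (skipping 2, 3, 5, which divide the discriminant), each new pattern first appears at: mod 7: f = (x + 3)(x^5 + 5x^4 + x^2 + 5x + 4), pattern 5+1; mod 23: f = (x + 1)(x + 10)(x + 15)(x^3 + 14x^2 + 5x + 10), pattern 3+1+1+1. No other pattern occurs in this range, so the set of observed cycle types is {5+1, 3+1+1+1}. Among the candidates above, the only group containing elements of all these cycle types is A_6 (6T15) — each of A_4 (6T4), S_4 (6T7), (C_3 x C_3) : C_4 (6T10), PSL(2,5) (6T12) lacks at least one of them. Hence G = A_6 (6T15), of order 360. The Galois group A_6 (6T15) has order 360, so the splitting field has degree 360 over Q.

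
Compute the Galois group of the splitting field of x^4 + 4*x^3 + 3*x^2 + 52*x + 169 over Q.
V_4

The polynomial is an irreducible quartic over Q and its discriminant is 17740944 = 4212^2, a perfect square, so the Galois group is contained in A_4. The resolvent cubic y^3 - 3*y^2 - 468*y - 3380 splits completely over Q, which gives the Klein four-group V_4.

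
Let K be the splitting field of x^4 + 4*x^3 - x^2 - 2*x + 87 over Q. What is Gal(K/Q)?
The polynomial is an irreducible quartic over Q and its discriminant is 109659856, which is not a perfect square, so the Galois group is not contained in A_4. The resolvent cubic y^3 + y^2 - 356*y - 1744 is irreducible over Q. An irreducible resolvent with non-square discriminant gives S_4.

S_4 (also written S4)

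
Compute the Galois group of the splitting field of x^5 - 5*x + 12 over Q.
5T2: D_5

The polynomial f is an irreducible quintic over Q, so G = Gal(f/Q) is a transitive subgroup of S_5: one of C_5 (5T1, order 5), D_5 (5T2, order 10), F_20 (5T3, order 20), A_5 (5T4, order 60) or S_5 (5T5, order 120). The discriminant of f is 64000000 = 8000^2, a perfect square, so G is contained in A_5. The transitive groups of degree 5 contained in A_5 are: C_5 (5T1, order 5), D_5 (5T2, order 10), A_5 (5T4, order 60). By Dedekind's theorem, for a prime p not dividing disc(f) the degrees of the irreducible factors of f mod p form the cycle type of an element of G. Factoring f modulo the 23 such primes p <= 97 (skipping 2, 5, which divide the discriminant), each new pattern first appears at: mod 3: f = (x)(x^2 + x + 2)(x^2 + 2x + 2), pattern 2+2+1; mod 7: f = (x^5 + 2x + 5), pattern 5. No other pattern occurs in this range, so the set of observed cycle types is {2+2+1, 5}. The candidates containing elements of all these cycle types are D_5 (5T2) of order 10, A_5 (5T4) of order 60; the others are excluded. The observed types are precisely the cycle types that occur in D_5 (5T2) (apart from the identity). Each of the other remaining candidates has further cycle types, and by the Chebotarev density theorem the matching factorization patterns would occur for a proportion of primes equal to their share of the group: A_5 (5T4) additionally contains elements of type 3+1+1 (20 of its 60 elements, about 33% of primes). None of the 23 primes tested shows any such pattern (for each of these groups the chance of that is below 10^-4), which rules them out. Hence G = D_5 (5T2), of order 10.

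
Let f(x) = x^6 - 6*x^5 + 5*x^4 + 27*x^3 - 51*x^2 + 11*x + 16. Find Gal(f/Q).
The polynomial f is an irreducible sextic over Q, so G = Gal(f/Q) is one of the 16 transitive subgroups 6T1, ..., 6T16 of S_6. The discriminant of f is 30991489 = 5567^2, a perfect square, so G is contained in A_6. The transitive groups of degree 6 contained in A_6 are: A_4 (6T4, order 12), S_4 (6T7, order 24), (C_3 x C_3) : C_4 (6T10, order 36), PSL(2,5) (6T12, order 60), A_6 (6T15, order 360). By Dedekind's theorem, for a prime p not dividing disc(f) the degrees of the irreducible factors of f mod p form the cycle type of an element of G. Factoring f modulo the 21 such primes p <= 79 (skipping 19, which divides the discriminant), each new pattern first appears at: mod 2: f = (x)(x^5 + x^3 + x^2 + x + 1), pattern 5+1; mod 7: f = (x^3 + 2x^2 + 4x + 5)(x^3 + 6x^2 + 3x + 6), pattern 3+3; mod 61: f = (x + 1)(x + 23)(x^2 + 44x + 55)(x^2 + 48x + 60), pattern 2+2+1+1. No other pattern occurs in this range, so the set of observed cycle types is {5+1, 3+3, 2+2+1+1}. The candidates containing elements of all these cycle types are PSL(2,5) (6T12) of order 60, A_6 (6T15) of order 360; the others are excluded. The observed types are precisely the cycle types that occur in PSL(2,5) (6T12) (apart from the identity). Each of the other remaining candidates has further cycle types, and by the Chebotarev density theorem the matching factorization patterns would occur for a proportion of primes equal to their share of the group: A_6 (6T15) additionally contains elements of type 4+2, 3+1+1+1 (130 of its 360 elements, about 36% of primes). None of the 21 primes tested shows any such pattern (for each of these groups the chance of that is below 10^-4), which rules them out. Hence G = PSL(2,5) (6T12), of order 60.

PSL(2,5) (order 60)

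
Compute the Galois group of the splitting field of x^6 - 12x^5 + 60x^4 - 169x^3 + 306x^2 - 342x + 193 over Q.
The polynomial f is an irreducible sextic over Q, so G = Gal(f/Q) is one of the 16 transitive subgroups 6T1, ..., 6T16 of S_6. The discriminant of f is -945145936107, which is not a perfect square, so G is not contained in A_6. The transitive groups of degree 6 not contained in A_6 are: C_6 (6T1, order 6), S_3 (6T2, order 6), D_6 (6T3, order 12), C_3 x S_3 (6T5, order 18), A_4 x C_2 (6T6, order 24), S_4 (6T8, order 24), S_3 x S_3 (6T9, order 36), S_4 x C_2 (6T11, order 48), (S_3 x S_3) : C_2 (6T13, order 72), PGL(2,5) (6T14, order 120), S_6 (6T16, order 720). By Dedekind's theorem, for a prime p not dividing disc(f) the degrees of the irreducible factors of f mod p form the cycle type of an element of G. Factoring f modulo the 27 such primes p <= 127 (skipping 3, 17, 19, 43, which divide the discriminant), each new pattern first appears at: mod 2: f = (x^6 + x^3 + 1), pattern 6; mod 7: f = (x + 5)(x^2 + 3x + 1)(x^3 + x^2 + x + 5), pattern 3+2+1; mod 11: f = (x^2 + 5x + 7)(x^4 + 5x^3 + 6x^2 + 8x + 4), pattern 4+2; mod 13: f = (x + 5)(x + 7)(x^2 + 11)(x^2 + 2x + 3), pattern 2+2+1+1; mod 61: f = (x + 10)(x + 24)(x + 39)(x + 53)(x^2 + 45x + 57), pattern 2+1+1+1+1; mod 97: f = (x + 36)(x + 70)(x + 82)(x^3 + 91x^2 + 64x + 42), pattern 3+1+1+1; mod 113: f = (x^2 + 48x + 46)(x^2 + 57x + 30)(x^2 + 109x + 41), pattern 2+2+2; mod 127: f = (x^3 + 121x^2 + 61x + 124)(x^3 + 121x^2 + 90x + 105), pattern 3+3. No other pattern occurs in this range, so the set of observed cycle types is {6, 3+2+1, 4+2, 2+2+1+1, 2+1+1+1+1, 3+1+1+1, 2+2+2, 3+3}. The candidates containing elements of all these cycle types are (S_3 x S_3) : C_2 (6T13) of order 72, S_6 (6T16) of order 720; the others are excluded. The observed types are precisely the cycle types that occur in (S_3 x S_3) : C_2 (6T13) (apart from the identity). Each of the other remaining candidates has further cycle types, and by the Chebotarev density theorem the matching factorization patterns would occur for a proportion of primes equal to their share of the group: S_6 (6T16) additionally contains elements of type 5+1, 4+1+1 (234 of its 720 elements, about 32% of primes). None of the 27 primes tested shows any such pattern (for each of these groups the chance of that is below 10^-4), which rules them out. Hence G = (S_3 x S_3) : C_2 (6T13), of order 72.

(S_3 x S_3) : C_2, the group 6T13 of order 72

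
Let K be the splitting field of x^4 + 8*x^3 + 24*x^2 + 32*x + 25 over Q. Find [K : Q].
4

The degree of the splitting field over Q equals the order of the Galois group, so first determine the group. The polynomial is an irreducible quartic over Q and its discriminant is 186624 = 432^2, a perfect square, so the Galois group is contained in A_4. The resolvent cubic y^3 - 24*y^2 + 156*y - 224 splits completely over Q, which gives the Klein four-group V_4. The Galois group V_4 (4T2) has order 4, so the splitting field has degree 4 over Q.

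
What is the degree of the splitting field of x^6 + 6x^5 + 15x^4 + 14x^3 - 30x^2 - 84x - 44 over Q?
The degree of the splitting field over Q equals the order of the Galois group, so first determine the group. The polynomial f is an irreducible sextic over Q, so G = Gal(f/Q) is one of the 16 transitive subgroups 6T1, ..., 6T16 of S_6. The discriminant of f is 304930925568, which is not a perfect square, so G is not contained in A_6. The transitive groups of degree 6 not contained in A_6 are: C_6 (6T1, order 6), S_3 (6T2, order 6), D_6 (6T3, order 12), C_3 x S_3 (6T5, order 18), A_4 x C_2 (6T6, order 24), S_4 (6T8, order 24), S_3 x S_3 (6T9, order 36), S_4 x C_2 (6T11, order 48), (S_3 x S_3) : C_2 (6T13, order 72), PGL(2,5) (6T14, order 120), S_6 (6T16, order 720). By Dedekind's theorem, for a prime p not dividing disc(f) the degrees of the irreducible factors of f mod p form the cycle type of an element of G. Factoring f modulo the 79 such primes p <= 421 (skipping 2, 3, 41, which divide the discriminant), each new pattern first appears at: mod 5: f = (x^2 + x + 1)(x^2 + 2x + 4)(x^2 + 3x + 4), pattern 2+2+2; mod 7: f = (x^6 + 6x^5 + x^4 + 5x^2 + 5), pattern 6; mod 11: f = (x)(x + 6)(x^2 + 3x + 10)(x^2 + 8x + 3), pattern 2+2+1+1; mod 13: f = (x^3 + 3x^2 + 2x + 1)(x^3 + 3x^2 + 4x + 8), pattern 3+3; mod 61: f = (x + 22)(x + 31)(x + 38)(x + 43)(x + 56)(x + 60), pattern 1+1+1+1+1+1. No other pattern occurs in this range, so the set of observed cycle types is {2+2+2, 6, 2+2+1+1, 3+3, 1+1+1+1+1+1}. The candidates containing elements of all these cycle types are D_6 (6T3) of order 12, A_4 x C_2 (6T6) of order 24, S_3 x S_3 (6T9) of order 36, S_4 x C_2 (6T11) of order 48, (S_3 x S_3) : C_2 (6T13) of order 72, PGL(2,5) (6T14) of order 120, S_6 (6T16) of order 720; the others are excluded. The observed types are precisely the cycle types that occur in D_6 (6T3). Each of the other remaining candidates has further cycle types, and by the Chebotarev density theorem the matching factorization patterns would occur for a proportion of primes equal to their share of the group: A_4 x C_2 (6T6) additionally contains elements of type 2+1+1+1+1 (3 of its 24 elements, about 12% of primes); S_3 x S_3 (6T9) additionally contains elements of type 3+1+1+1 (4 of its 36 elements, about 11% of primes); S_4 x C_2 (6T11) additionally contains elements of type 4+2, 4+1+1, 2+1+1+1+1 (15 of its 48 elements, about 31% of primes); (S_3 x S_3) : C_2 (6T13) additionally contains elements of type 4+2, 3+2+1, 3+1+1+1, 2+1+1+1+1 (40 of its 72 elements, about 56% of primes); PGL(2,5) (6T14) additionally contains elements of type 5+1, 4+1+1 (54 of its 120 elements, about 45% of primes); S_6 (6T16) additionally contains elements of type 5+1, 4+2, 4+1+1, 3+2+1, 3+1+1+1, 2+1+1+1+1 (499 of its 720 elements, about 69% of primes). None of the 79 primes tested shows any such pattern (for each of these groups the chance of that is below 10^-4), which rules them out. Hence G = D_6 (6T3), of order 12. The Galois group D_6 (6T3) has order 12, so the splitting field has degree 12 over Q.

12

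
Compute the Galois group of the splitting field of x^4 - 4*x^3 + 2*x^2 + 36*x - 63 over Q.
The polynomial is an irreducible quartic over Q and its discriminant is -18874368, which is not a perfect square, so the Galois group is not contained in A_4. The resolvent cubic y^3 - 2*y^2 + 108*y - 792 has exactly one rational root, so the Galois group is C_4 or D_4. The quartic remains irreducible over Q(sqrt(disc)), so the group is D_4.

D_4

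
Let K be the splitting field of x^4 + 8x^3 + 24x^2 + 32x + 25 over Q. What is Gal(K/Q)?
V_4, the Klein four-group

The polynomial is an irreducible quartic over Q and its discriminant is 186624 = 432^2, a perfect square, so the Galois group is contained in A_4. The resolvent cubic y^3 - 24*y^2 + 156*y - 224 splits completely over Q, which gives the Klein four-group V_4.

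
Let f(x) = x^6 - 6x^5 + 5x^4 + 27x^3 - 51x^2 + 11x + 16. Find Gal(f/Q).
The polynomial f is an irreducible sextic over Q, so G = Gal(f/Q) is one of the 16 transitive subgroups 6T1, ..., 6T16 of S_6. The discriminant of f is 30991489 = 5567^2, a perfect square, so G is contained in A_6. The transitive groups of degree 6 contained in A_6 are: A_4 (6T4, order 12), S_4 (6T7, order 24), (C_3 x C_3) : C_4 (6T10, order 36), PSL(2,5) (6T12, order 60), A_6 (6T15, order 360). By Dedekind's theorem, for a prime p not dividing disc(f) the degrees of the irreducible factors of f mod p form the cycle type of an element of G. Factoring f modulo the 21 such primes p <= 79 (skipping 19, which divides the discriminant), each new pattern first appears at: mod 2: f = (x)(x^5 + x^3 + x^2 + x + 1), pattern 5+1; mod 7: f = (x^3 + 2x^2 + 4x + 5)(x^3 + 6x^2 + 3x + 6), pattern 3+3; mod 61: f = (x + 1)(x + 23)(x^2 + 44x + 55)(x^2 + 48x + 60), pattern 2+2+1+1. No other pattern occurs in this range, so the set of observed cycle types is {5+1, 3+3, 2+2+1+1}. The candidates containing elements of all these cycle types are PSL(2,5) (6T12) of order 60, A_6 (6T15) of order 360; the others are excluded. The observed types are precisely the cycle types that occur in PSL(2,5) (6T12) (apart from the identity). Each of the other remaining candidates has further cycle types, and by the Chebotarev density theorem the matching factorization patterns would occur for a proportion of primes equal to their share of the group: A_6 (6T15) additionally contains elements of type 4+2, 3+1+1+1 (130 of its 360 elements, about 36% of primes). None of the 21 primes tested shows any such pattern (for each of these groups the chance of that is below 10^-4), which rules them out. Hence G = PSL(2,5) (6T12), of order 60.

PSL(2,5)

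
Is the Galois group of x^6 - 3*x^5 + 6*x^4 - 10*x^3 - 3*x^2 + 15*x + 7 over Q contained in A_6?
The polynomial is irreducible of degree 6 over Q. Its discriminant is -1162261467, which is not a perfect square. A Galois group lies in the alternating group exactly when the discriminant is a square in Q, so the Galois group (C_3 x S_3) is not contained in A_6.

No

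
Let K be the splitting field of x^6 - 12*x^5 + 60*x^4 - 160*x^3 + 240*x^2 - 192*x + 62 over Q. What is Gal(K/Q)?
The polynomial f is an irreducible sextic over Q, so G = Gal(f/Q) is one of the 16 transitive subgroups 6T1, ..., 6T16 of S_6. The discriminant of f is 1492992, which is not a perfect square, so G is not contained in A_6. The transitive groups of degree 6 not contained in A_6 are: C_6 (6T1, order 6), S_3 (6T2, order 6), D_6 (6T3, order 12), C_3 x S_3 (6T5, order 18), A_4 x C_2 (6T6, order 24), S_4 (6T8, order 24), S_3 x S_3 (6T9, order 36), S_4 x C_2 (6T11, order 48), (S_3 x S_3) : C_2 (6T13, order 72), PGL(2,5) (6T14, order 120), S_6 (6T16, order 720). By Dedekind's theorem, for a prime p not dividing disc(f) the degrees of the irreducible factors of f mod p form the cycle type of an element of G. Factoring f modulo the 79 such primes p <= 419 (skipping 2, 3, which divide the discriminant), each new pattern first appears at: mod 5: f = (x^2 + 3)(x^2 + x + 1)(x^2 + 2x + 4), pattern 2+2+2; mod 7: f = (x^3 + x^2 + 5x + 2)(x^3 + x^2 + 5x + 3), pattern 3+3; mod 13: f = (x^6 + x^5 + 8x^4 + 9x^3 + 6x^2 + 3x + 10), pattern 6; mod 17: f = (x + 3)(x + 10)(x^2 + x + 2)(x^2 + 8x + 5), pattern 2+2+1+1; mod 31: f = (x)(x + 8)(x + 10)(x + 17)(x + 19)(x + 27), pattern 1+1+1+1+1+1. No other pattern occurs in this range, so the set of observed cycle types is {2+2+2, 3+3, 6, 2+2+1+1, 1+1+1+1+1+1}. The candidates containing elements of all these cycle types are D_6 (6T3) of order 12, A_4 x C_2 (6T6) of order 24, S_3 x S_3 (6T9) of order 36, S_4 x C_2 (6T11) of order 48, (S_3 x S_3) : C_2 (6T13) of order 72, PGL(2,5) (6T14) of order 120, S_6 (6T16) of order 720; the others are excluded. The observed types are precisely the cycle types that occur in D_6 (6T3). Each of the other remaining candidates has further cycle types, and by the Chebotarev density theorem the matching factorization patterns would occur for a proportion of primes equal to their share of the group: A_4 x C_2 (6T6) additionally contains elements of type 2+1+1+1+1 (3 of its 24 elements, about 12% of primes); S_3 x S_3 (6T9) additionally contains elements of type 3+1+1+1 (4 of its 36 elements, about 11% of primes); S_4 x C_2 (6T11) additionally contains elements of type 4+2, 4+1+1, 2+1+1+1+1 (15 of its 48 elements, about 31% of primes); (S_3 x S_3) : C_2 (6T13) additionally contains elements of type 4+2, 3+2+1, 3+1+1+1, 2+1+1+1+1 (40 of its 72 elements, about 56% of primes); PGL(2,5) (6T14) additionally contains elements of type 5+1, 4+1+1 (54 of its 120 elements, about 45% of primes); S_6 (6T16) additionally contains elements of type 5+1, 4+2, 4+1+1, 3+2+1, 3+1+1+1, 2+1+1+1+1 (499 of its 720 elements, about 69% of primes). None of the 79 primes tested shows any such pattern (for each of these groups the chance of that is below 10^-4), which rules them out. Hence G = D_6 (6T3), of order 12.

D_6 (order 12)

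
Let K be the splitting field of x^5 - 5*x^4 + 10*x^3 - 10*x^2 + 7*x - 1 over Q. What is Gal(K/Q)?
The polynomial f is an irreducible quintic over Q, so G = Gal(f/Q) is a transitive subgroup of S_5: one of C_5 (5T1, order 5), D_5 (5T2, order 10), F_20 (5T3, order 20), A_5 (5T4, order 60) or S_5 (5T5, order 120). The discriminant of f is 58192, which is not a perfect square, so G is not contained in A_5. The transitive groups of degree 5 not contained in A_5 are: F_20 (5T3, order 20), S_5 (5T5, order 120). By Dedekind's theorem, for a prime p not dividing disc(f) the degrees of the irreducible factors of f mod p form the cycle type of an element of G. Factoring f modulo the 5 such primes p <= 13 (skipping 2, which divides the discriminant), each new pattern first appears at: mod 3: f = (x^5 + x^4 + x^3 + 2x^2 + x + 2), pattern 5; mod 5: f = (x + 3)(x^4 + 2x^3 + 4x^2 + 3x + 3), pattern 4+1; mod 13: f = (x + 2)(x + 4)(x^3 + 2x^2 + 3x + 8), pattern 3+1+1. No other pattern occurs in this range, so the set of observed cycle types is {5, 4+1, 3+1+1}. Among the candidates above, the only group containing elements of all these cycle types is S_5 (5T5) — F_20 (5T3) lacks at least one of them. Hence G = S_5 (5T5), of order 120.

S_5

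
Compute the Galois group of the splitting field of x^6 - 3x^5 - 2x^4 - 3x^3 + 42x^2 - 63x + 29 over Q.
S_4

The polynomial f is an irreducible sextic over Q, so G = Gal(f/Q) is one of the 16 transitive subgroups 6T1, ..., 6T16 of S_6. The discriminant of f is 54786284800, which is not a perfect square, so G is not contained in A_6. The transitive groups of degree 6 not contained in A_6 are: C_6 (6T1, order 6), S_3 (6T2, order 6), D_6 (6T3, order 12), C_3 x S_3 (6T5, order 18), A_4 x C_2 (6T6, order 24), S_4 (6T8, order 24), S_3 x S_3 (6T9, order 36), S_4 x C_2 (6T11, order 48), (S_3 x S_3) : C_2 (6T13, order 72), PGL(2,5) (6T14, order 120), S_6 (6T16, order 720). By Dedekind's theorem, for a prime p not dividing disc(f) the degrees of the irreducible factors of f mod p form the cycle type of an element of G. Factoring f modulo the 22 such primes p <= 101 (skipping 2, 5, 13, 37, which divide the discriminant), each new pattern first appears at: mod 3: f = (x^3 + x^2 + x + 2)(x^3 + 2x^2 + x + 1), pattern 3+3; mod 17: f = (x + 12)(x + 15)(x^4 + 4x^3 + 16x^2 + x + 8), pattern 4+1+1; mod 31: f = (x^2 + 9)(x^2 + 6x + 28)(x^2 + 22x + 15), pattern 2+2+2; mod 67: f = (x + 41)(x + 50)(x^2 + 10x + 48)(x^2 + 30x + 57), pattern 2+2+1+1. No other pattern occurs in this range, so the set of observed cycle types is {3+3, 4+1+1, 2+2+2, 2+2+1+1}. The candidates containing elements of all these cycle types are S_4 (6T8) of order 24, S_4 x C_2 (6T11) of order 48, PGL(2,5) (6T14) of order 120, S_6 (6T16) of order 720; the others are excluded. The observed types are precisely the cycle types that occur in S_4 (6T8) (apart from the identity). Each of the other remaining candidates has further cycle types, and by the Chebotarev density theorem the matching factorization patterns would occur for a proportion of primes equal to their share of the group: S_4 x C_2 (6T11) additionally contains elements of type 6, 4+2, 2+1+1+1+1 (17 of its 48 elements, about 35% of primes); PGL(2,5) (6T14) additionally contains elements of type 6, 5+1 (44 of its 120 elements, about 37% of primes); S_6 (6T16) additionally contains elements of type 6, 5+1, 4+2, 3+2+1, 3+1+1+1, 2+1+1+1+1 (529 of its 720 elements, about 73% of primes). None of the 22 primes tested shows any such pattern (for each of these groups the chance of that is below 10^-4), which rules them out. Hence G = S_4 (6T8), of order 24.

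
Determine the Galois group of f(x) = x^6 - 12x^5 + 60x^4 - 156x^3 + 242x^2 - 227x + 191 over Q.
The polynomial f is an irreducible sextic over Q, so G = Gal(f/Q) is one of the 16 transitive subgroups 6T1, ..., 6T16 of S_6. The discriminant of f is -634885195288459, which is not a perfect square, so G is not contained in A_6. The transitive groups of degree 6 not contained in A_6 are: C_6 (6T1, order 6), S_3 (6T2, order 6), D_6 (6T3, order 12), C_3 x S_3 (6T5, order 18), A_4 x C_2 (6T6, order 24), S_4 (6T8, order 24), S_3 x S_3 (6T9, order 36), S_4 x C_2 (6T11, order 48), (S_3 x S_3) : C_2 (6T13, order 72), PGL(2,5) (6T14, order 120), S_6 (6T16, order 720). By Dedekind's theorem, for a prime p not dividing disc(f) the degrees of the irreducible factors of f mod p form the cycle type of an element of G. Factoring f modulo the 4 such primes p <= 7, each new pattern first appears at: mod 2: f = (x^6 + x + 1), pattern 6; mod 3: f = (x + 2)(x^2 + x + 2)(x^3 + 2x + 2), pattern 3+2+1; mod 5: f = (x^3 + 3x + 2)(x^3 + 3x^2 + 2x + 3), pattern 3+3; mod 7: f = (x + 1)(x^5 + x^4 + 3x^3 + 2x^2 + 2x + 2), pattern 5+1. No other pattern occurs in this range, so the set of observed cycle types is {6, 3+2+1, 3+3, 5+1}. Among the candidates above, the only group containing elements of all these cycle types is S_6 (6T16); every other candidate lacks at least one of them. Hence G = S_6 (6T16), of order 720.

6T16: S_6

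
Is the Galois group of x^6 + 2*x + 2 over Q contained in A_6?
The polynomial is irreducible of degree 6 over Q. Its discriminant is -1292992, which is not a perfect square. A Galois group lies in the alternating group exactly when the discriminant is a square in Q, so the Galois group (S_6) is not contained in A_6.

No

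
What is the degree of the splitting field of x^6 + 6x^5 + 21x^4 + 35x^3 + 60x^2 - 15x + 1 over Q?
6

The degree of the splitting field over Q equals the order of the Galois group, so first determine the group. The polynomial f is an irreducible sextic over Q, so G = Gal(f/Q) is one of the 16 transitive subgroups 6T1, ..., 6T16 of S_6. The discriminant of f is -1691782213203, which is not a perfect square, so G is not contained in A_6. The transitive groups of degree 6 not contained in A_6 are: C_6 (6T1, order 6), S_3 (6T2, order 6), D_6 (6T3, order 12), C_3 x S_3 (6T5, order 18), A_4 x C_2 (6T6, order 24), S_4 (6T8, order 24), S_3 x S_3 (6T9, order 36), S_4 x C_2 (6T11, order 48), (S_3 x S_3) : C_2 (6T13, order 72), PGL(2,5) (6T14, order 120), S_6 (6T16, order 720). By Dedekind's theorem, for a prime p not dividing disc(f) the degrees of the irreducible factors of f mod p form the cycle type of an element of G. Factoring f modulo the 37 such primes p <= 173 (skipping 3, 73, 127, which divide the discriminant), each new pattern first appears at: mod 2: f = (x^6 + x^4 + x^3 + x + 1), pattern 6; mod 7: f = (x^3 + 3x^2 + 4)(x^3 + 3x^2 + 5x + 2), pattern 3+3; mod 17: f = (x^2 + 3x + 1)(x^2 + 8x + 4)(x^2 + 12x + 13), pattern 2+2+2; mod 19: f = (x + 1)(x + 4)(x + 5)(x + 6)(x + 11)(x + 17), pattern 1+1+1+1+1+1. No other pattern occurs in this range, so the set of observed cycle types is {6, 3+3, 2+2+2, 1+1+1+1+1+1}. The candidates containing elements of all these cycle types are C_6 (6T1) of order 6, D_6 (6T3) of order 12, C_3 x S_3 (6T5) of order 18, A_4 x C_2 (6T6) of order 24, S_3 x S_3 (6T9) of order 36, S_4 x C_2 (6T11) of order 48, (S_3 x S_3) : C_2 (6T13) of order 72, PGL(2,5) (6T14) of order 120, S_6 (6T16) of order 720; the others are excluded. The observed types are precisely the cycle types that occur in C_6 (6T1). Each of the other remaining candidates has further cycle types, and by the Chebotarev density theorem the matching factorization patterns would occur for a proportion of primes equal to their share of the group: D_6 (6T3) additionally contains elements of type 2+2+1+1 (3 of its 12 elements, about 25% of primes); C_3 x S_3 (6T5) additionally contains elements of type 3+1+1+1 (4 of its 18 elements, about 22% of primes); A_4 x C_2 (6T6) additionally contains elements of type 2+2+1+1, 2+1+1+1+1 (6 of its 24 elements, about 25% of primes); S_3 x S_3 (6T9) additionally contains elements of type 3+1+1+1, 2+2+1+1 (13 of its 36 elements, about 36% of primes); S_4 x C_2 (6T11) additionally contains elements of type 4+2, 4+1+1, 2+2+1+1, 2+1+1+1+1 (24 of its 48 elements, about 50% of primes); (S_3 x S_3) : C_2 (6T13) additionally contains elements of type 4+2, 3+2+1, 3+1+1+1, 2+2+1+1, 2+1+1+1+1 (49 of its 72 elements, about 68% of primes); PGL(2,5) (6T14) additionally contains elements of type 5+1, 4+1+1, 2+2+1+1 (69 of its 120 elements, about 58% of primes); S_6 (6T16) additionally contains elements of type 5+1, 4+2, 4+1+1, 3+2+1, 3+1+1+1, 2+2+1+1, 2+1+1+1+1 (544 of its 720 elements, about 76% of primes). None of the 37 primes tested shows any such pattern (for each of these groups the chance of that is below 10^-4), which rules them out. Hence G = C_6 (6T1), of order 6. The Galois group C_6 (6T1) has order 6, so the splitting field has degree 6 over Q.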